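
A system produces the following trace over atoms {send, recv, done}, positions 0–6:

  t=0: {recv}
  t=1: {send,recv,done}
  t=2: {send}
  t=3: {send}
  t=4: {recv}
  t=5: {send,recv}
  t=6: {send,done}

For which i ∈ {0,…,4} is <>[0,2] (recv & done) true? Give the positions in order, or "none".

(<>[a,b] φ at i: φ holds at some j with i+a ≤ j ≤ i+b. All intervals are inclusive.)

Evaluate at each i in [0,4]:
  i=0: ✓ (witness j=1)
  i=1: ✓ (witness j=1)
  i=2: ✗ (none in [2,4])
  i=3: ✗ (none in [3,5])
  i=4: ✗ (none in [4,6])

0, 1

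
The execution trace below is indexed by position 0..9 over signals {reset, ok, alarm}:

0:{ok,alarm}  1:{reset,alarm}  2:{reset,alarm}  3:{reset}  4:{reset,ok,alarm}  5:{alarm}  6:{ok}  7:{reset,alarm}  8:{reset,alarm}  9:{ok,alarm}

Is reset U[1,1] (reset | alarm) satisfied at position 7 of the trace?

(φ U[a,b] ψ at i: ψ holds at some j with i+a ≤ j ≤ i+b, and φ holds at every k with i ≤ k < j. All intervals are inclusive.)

Need some j in [8,8] with (reset | alarm), and reset at every k in [7,j-1].
  j=8: (reset | alarm) holds; reset holds at every k in [7,7] → satisfied.

True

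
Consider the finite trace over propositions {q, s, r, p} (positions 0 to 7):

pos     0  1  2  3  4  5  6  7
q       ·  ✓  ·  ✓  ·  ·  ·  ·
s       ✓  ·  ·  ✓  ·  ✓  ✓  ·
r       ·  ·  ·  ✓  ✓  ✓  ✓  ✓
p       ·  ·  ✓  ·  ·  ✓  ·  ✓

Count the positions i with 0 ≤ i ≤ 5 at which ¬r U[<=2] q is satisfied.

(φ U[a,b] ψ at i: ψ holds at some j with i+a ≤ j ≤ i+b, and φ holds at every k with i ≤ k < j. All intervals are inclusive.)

4

Evaluate at each i in [0,5]:
  i=0: ✓ (rhs at j=1; lhs holds on [0,0])
  i=1: ✓ (rhs at j=1)
  i=2: ✓ (rhs at j=3; lhs holds on [2,2])
  i=3: ✓ (rhs at j=3)
  i=4: ✗ (no rhs in [4,6])
  i=5: ✗ (no rhs in [5,7])
Positions where it holds: {0, 1, 2, 3} → 4.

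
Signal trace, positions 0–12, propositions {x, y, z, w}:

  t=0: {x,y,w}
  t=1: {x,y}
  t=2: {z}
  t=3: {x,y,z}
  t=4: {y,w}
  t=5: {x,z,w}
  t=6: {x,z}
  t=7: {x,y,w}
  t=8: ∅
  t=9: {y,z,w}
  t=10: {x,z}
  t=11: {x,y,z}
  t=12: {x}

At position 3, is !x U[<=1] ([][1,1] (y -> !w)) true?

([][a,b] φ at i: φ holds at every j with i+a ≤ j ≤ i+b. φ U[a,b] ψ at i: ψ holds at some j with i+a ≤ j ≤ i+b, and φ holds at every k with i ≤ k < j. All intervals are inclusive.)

Need some j in [3,4] with [][1,1] (y -> !w), and !x at every k in [3,j-1].
  j=3: [][1,1] (y -> !w) — fails at 4.
  j=4: [][1,1] (y -> !w) holds, but !x fails at k=3 → not this j.
No j in the window works → until fails.

False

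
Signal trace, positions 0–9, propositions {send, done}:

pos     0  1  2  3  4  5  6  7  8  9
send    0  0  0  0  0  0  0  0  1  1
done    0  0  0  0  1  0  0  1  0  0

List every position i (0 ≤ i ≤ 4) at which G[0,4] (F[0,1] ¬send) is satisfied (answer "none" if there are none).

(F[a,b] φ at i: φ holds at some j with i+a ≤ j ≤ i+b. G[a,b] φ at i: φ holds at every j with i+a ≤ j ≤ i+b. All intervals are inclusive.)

Evaluate at each i in [0,4]:
  i=0: ✓ (all of [0,4])
  i=1: ✓ (all of [1,5])
  i=2: ✓ (all of [2,6])
  i=3: ✓ (all of [3,7])
  i=4: ✗ (fails at j=8)

0, 1, 2, 3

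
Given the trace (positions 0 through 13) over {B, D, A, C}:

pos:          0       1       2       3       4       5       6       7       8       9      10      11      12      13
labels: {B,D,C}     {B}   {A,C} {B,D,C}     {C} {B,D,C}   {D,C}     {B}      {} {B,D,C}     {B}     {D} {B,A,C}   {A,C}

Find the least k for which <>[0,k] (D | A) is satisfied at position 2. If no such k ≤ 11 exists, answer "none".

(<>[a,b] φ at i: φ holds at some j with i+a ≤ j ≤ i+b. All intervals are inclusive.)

0

Scan j = 2,3,… for (D | A):
  j=2: holds
First hit at j=2, so smallest k = 2-2 = 0.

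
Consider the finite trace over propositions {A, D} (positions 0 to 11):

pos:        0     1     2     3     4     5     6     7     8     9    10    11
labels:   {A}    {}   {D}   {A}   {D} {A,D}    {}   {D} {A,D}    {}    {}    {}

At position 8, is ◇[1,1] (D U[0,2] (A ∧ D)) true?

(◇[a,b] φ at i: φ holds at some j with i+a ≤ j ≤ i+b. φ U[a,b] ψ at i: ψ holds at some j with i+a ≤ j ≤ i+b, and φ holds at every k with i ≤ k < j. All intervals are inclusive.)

Check (D U[0,2] (A ∧ D)) at each j in [9,9]:
  j=9: fails
No position in the window satisfies it → formula fails.

False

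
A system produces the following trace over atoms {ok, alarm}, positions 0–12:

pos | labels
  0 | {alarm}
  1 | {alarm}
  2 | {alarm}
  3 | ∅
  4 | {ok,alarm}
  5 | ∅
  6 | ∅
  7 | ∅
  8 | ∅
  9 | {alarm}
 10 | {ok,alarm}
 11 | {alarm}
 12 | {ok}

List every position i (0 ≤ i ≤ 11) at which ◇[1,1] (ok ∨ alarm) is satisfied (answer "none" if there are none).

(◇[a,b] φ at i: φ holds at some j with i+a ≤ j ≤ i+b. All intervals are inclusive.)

Evaluate at each i in [0,11]:
  i=0: ✓ (witness j=1)
  i=1: ✓ (witness j=2)
  i=2: ✗ (none in [3,3])
  i=3: ✓ (witness j=4)
  i=4: ✗ (none in [5,5])
  i=5: ✗ (none in [6,6])
  i=6: ✗ (none in [7,7])
  i=7: ✗ (none in [8,8])
  i=8: ✓ (witness j=9)
  i=9: ✓ (witness j=10)
  i=10: ✓ (witness j=11)
  i=11: ✓ (witness j=12)

0, 1, 3, 8, 9, 10, 11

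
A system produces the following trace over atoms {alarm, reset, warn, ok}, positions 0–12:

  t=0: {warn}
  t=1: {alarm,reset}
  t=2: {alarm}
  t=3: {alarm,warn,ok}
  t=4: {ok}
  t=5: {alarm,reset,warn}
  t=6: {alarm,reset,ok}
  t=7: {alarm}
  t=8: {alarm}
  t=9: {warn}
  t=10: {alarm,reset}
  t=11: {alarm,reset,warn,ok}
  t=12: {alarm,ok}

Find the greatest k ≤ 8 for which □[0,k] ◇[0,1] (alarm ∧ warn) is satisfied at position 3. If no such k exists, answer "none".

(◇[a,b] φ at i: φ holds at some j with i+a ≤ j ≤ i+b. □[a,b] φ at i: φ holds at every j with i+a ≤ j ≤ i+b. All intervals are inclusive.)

2

◇[0,1] (alarm ∧ warn) must hold from j=3 onward; find where it first fails.
  j=3: holds
  j=4: holds
  j=5: holds
  j=6: fails
Holds on [3,5], so largest k = 2.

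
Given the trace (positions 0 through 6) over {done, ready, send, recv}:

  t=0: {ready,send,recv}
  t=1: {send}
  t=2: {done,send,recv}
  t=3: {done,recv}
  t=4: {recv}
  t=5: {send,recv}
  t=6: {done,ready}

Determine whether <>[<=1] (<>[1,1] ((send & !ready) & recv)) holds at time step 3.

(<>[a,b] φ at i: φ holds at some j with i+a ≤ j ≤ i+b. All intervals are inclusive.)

Holds

Check <>[1,1] ((send & !ready) & recv) at each j in [3,4]:
  j=3: fails (none in [4,4])
  j=4: holds (witness at 5)
Found at j=4 → formula holds.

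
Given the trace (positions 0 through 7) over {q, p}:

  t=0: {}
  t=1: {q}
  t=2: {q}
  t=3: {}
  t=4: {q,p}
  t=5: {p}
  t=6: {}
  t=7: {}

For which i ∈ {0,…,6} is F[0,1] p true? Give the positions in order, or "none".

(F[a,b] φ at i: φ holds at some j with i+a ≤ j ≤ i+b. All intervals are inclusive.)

3, 4, 5

Evaluate at each i in [0,6]:
  i=0: ✗ (none in [0,1])
  i=1: ✗ (none in [1,2])
  i=2: ✗ (none in [2,3])
  i=3: ✓ (witness j=4)
  i=4: ✓ (witness j=4)
  i=5: ✓ (witness j=5)
  i=6: ✗ (none in [6,7])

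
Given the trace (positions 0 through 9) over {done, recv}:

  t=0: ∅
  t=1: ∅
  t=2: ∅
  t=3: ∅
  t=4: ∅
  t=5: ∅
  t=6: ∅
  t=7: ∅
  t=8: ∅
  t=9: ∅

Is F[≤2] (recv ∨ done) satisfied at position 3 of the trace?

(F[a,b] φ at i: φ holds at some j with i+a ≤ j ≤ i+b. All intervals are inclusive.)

Check (recv ∨ done) at each j in [3,5]:
  j=3: false
  j=4: false
  j=5: false
No position in the window satisfies it → formula fails.

Does not hold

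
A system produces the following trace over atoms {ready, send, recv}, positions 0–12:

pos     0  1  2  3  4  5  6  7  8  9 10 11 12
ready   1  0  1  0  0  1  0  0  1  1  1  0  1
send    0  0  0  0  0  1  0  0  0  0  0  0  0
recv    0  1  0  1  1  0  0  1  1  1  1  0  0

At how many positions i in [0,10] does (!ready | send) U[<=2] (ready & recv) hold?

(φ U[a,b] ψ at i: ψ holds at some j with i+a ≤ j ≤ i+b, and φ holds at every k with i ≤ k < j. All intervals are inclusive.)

Evaluate at each i in [0,10]:
  i=0: ✗ (no rhs in [0,2])
  i=1: ✗ (no rhs in [1,3])
  i=2: ✗ (no rhs in [2,4])
  i=3: ✗ (no rhs in [3,5])
  i=4: ✗ (no rhs in [4,6])
  i=5: ✗ (no rhs in [5,7])
  i=6: ✓ (rhs at j=8; lhs holds on [6,7])
  i=7: ✓ (rhs at j=8; lhs holds on [7,7])
  i=8: ✓ (rhs at j=8)
  i=9: ✓ (rhs at j=9)
  i=10: ✓ (rhs at j=10)
Positions where it holds: {6, 7, 8, 9, 10} → 5.

5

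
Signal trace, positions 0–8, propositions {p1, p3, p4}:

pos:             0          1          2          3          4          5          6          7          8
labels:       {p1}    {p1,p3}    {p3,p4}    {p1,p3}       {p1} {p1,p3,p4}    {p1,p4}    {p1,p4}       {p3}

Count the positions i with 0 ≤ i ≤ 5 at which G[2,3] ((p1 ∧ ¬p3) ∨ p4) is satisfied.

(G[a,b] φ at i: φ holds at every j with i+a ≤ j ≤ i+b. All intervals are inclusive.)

Evaluate at each i in [0,5]:
  i=0: ✗ (fails at j=3)
  i=1: ✗ (fails at j=3)
  i=2: ✓ (all of [4,5])
  i=3: ✓ (all of [5,6])
  i=4: ✓ (all of [6,7])
  i=5: ✗ (fails at j=8)
Positions where it holds: {2, 3, 4} → 3.

3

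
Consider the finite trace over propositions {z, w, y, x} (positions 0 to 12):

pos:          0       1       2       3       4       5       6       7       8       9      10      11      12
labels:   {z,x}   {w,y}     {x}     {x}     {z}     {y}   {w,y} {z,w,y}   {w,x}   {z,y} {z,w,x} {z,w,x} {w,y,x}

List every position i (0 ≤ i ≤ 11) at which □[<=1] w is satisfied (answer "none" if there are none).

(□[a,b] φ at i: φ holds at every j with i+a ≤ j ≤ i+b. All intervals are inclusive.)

Evaluate at each i in [0,11]:
  i=0: ✗ (fails at j=0)
  i=1: ✗ (fails at j=2)
  i=2: ✗ (fails at j=2)
  i=3: ✗ (fails at j=3)
  i=4: ✗ (fails at j=4)
  i=5: ✗ (fails at j=5)
  i=6: ✓ (all of [6,7])
  i=7: ✓ (all of [7,8])
  i=8: ✗ (fails at j=9)
  i=9: ✗ (fails at j=9)
  i=10: ✓ (all of [10,11])
  i=11: ✓ (all of [11,12])

6, 7, 10, 11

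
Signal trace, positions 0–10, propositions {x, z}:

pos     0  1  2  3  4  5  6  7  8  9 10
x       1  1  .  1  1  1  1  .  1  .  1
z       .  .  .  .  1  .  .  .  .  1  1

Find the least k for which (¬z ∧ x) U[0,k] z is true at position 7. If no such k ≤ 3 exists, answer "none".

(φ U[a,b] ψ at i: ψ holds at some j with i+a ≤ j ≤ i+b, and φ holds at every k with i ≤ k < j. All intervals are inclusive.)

none

Need earliest j ≥ 7 with z, and (¬z ∧ x) at every k in [7,j-1].
  j=7: rhs fails.
  j=8: rhs fails.
  j=9: rhs holds but lhs fails at k=7.
  j=10: rhs holds but lhs fails at k=7.
No witness within the range → none.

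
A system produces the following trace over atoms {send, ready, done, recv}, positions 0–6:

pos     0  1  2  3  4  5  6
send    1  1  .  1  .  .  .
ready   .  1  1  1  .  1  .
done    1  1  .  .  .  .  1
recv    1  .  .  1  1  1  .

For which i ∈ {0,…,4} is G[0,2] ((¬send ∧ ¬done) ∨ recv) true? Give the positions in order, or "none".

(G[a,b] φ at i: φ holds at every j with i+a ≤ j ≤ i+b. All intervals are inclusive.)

2, 3

Evaluate at each i in [0,4]:
  i=0: ✗ (fails at j=1)
  i=1: ✗ (fails at j=1)
  i=2: ✓ (all of [2,4])
  i=3: ✓ (all of [3,5])
  i=4: ✗ (fails at j=6)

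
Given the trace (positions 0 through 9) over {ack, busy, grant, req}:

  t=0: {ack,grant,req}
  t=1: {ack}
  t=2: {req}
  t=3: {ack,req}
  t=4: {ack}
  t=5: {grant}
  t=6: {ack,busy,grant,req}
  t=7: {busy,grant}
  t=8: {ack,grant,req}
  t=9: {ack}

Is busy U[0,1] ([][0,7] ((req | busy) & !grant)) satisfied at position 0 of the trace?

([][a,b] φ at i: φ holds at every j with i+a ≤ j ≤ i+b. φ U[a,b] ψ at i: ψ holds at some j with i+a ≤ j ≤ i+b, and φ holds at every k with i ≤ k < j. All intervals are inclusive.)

False

Need some j in [0,1] with [][0,7] ((req | busy) & !grant), and busy at every k in [0,j-1].
  j=0: [][0,7] ((req | busy) & !grant) — fails at 0.
  j=1: [][0,7] ((req | busy) & !grant) — fails at 1.
No j in the window works → until fails.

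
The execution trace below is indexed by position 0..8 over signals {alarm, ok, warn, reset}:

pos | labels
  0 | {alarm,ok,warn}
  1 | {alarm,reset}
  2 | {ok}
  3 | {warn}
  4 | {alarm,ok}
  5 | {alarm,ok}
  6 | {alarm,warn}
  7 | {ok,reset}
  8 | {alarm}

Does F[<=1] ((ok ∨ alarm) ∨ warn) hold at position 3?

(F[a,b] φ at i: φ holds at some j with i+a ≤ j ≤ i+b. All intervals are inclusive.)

Check ((ok ∨ alarm) ∨ warn) at each j in [3,4]:
  j=3: true
  j=4: true
Found at j=3 → formula holds.

Yes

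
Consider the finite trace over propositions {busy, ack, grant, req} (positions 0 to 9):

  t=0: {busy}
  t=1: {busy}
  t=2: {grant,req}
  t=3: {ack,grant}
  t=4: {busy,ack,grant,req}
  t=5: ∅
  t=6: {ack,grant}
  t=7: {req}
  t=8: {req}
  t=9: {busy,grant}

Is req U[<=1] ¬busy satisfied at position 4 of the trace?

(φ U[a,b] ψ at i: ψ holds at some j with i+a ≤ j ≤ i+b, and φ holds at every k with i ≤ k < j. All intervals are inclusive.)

Need some j in [4,5] with ¬busy, and req at every k in [4,j-1].
  j=4: ¬busy false.
  j=5: ¬busy holds; req holds at every k in [4,4] → satisfied.

True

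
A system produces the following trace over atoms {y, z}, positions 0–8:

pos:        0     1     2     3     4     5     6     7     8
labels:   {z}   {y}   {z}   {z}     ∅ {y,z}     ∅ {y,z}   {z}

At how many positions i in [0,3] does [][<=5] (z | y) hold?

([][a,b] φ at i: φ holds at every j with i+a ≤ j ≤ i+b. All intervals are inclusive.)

Evaluate at each i in [0,3]:
  i=0: ✗ (fails at j=4)
  i=1: ✗ (fails at j=4)
  i=2: ✗ (fails at j=4)
  i=3: ✗ (fails at j=4)
Positions where it holds: {} → 0.

0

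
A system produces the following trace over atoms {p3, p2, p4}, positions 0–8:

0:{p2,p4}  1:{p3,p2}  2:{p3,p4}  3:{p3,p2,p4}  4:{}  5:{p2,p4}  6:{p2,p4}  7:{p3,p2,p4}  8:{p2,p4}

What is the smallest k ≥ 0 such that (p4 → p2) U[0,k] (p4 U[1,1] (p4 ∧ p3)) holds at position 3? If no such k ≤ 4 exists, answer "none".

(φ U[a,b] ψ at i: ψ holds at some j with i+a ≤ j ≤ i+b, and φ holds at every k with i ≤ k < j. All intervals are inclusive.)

3

Need earliest j ≥ 3 with (p4 U[1,1] (p4 ∧ p3)), and (p4 → p2) at every k in [3,j-1].
  j=3: rhs fails.
  j=4: rhs fails.
  j=5: rhs fails.
  j=6: rhs holds; lhs holds on [3,5]. k = 3.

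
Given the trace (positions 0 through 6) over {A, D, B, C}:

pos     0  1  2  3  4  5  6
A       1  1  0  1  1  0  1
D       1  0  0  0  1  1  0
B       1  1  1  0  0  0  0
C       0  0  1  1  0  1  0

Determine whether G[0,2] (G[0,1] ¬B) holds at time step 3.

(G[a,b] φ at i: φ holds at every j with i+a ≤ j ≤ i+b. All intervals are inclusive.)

Holds

Check G[0,1] ¬B at every j in [3,5]:
  j=3: holds on [3,4]
  j=4: holds on [4,5]
  j=5: holds on [5,6]
All positions satisfy it → formula holds.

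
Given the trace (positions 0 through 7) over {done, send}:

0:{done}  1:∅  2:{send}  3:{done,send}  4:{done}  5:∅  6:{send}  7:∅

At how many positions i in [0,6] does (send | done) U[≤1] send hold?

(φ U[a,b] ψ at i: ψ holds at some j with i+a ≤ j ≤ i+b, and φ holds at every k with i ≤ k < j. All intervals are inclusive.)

Evaluate at each i in [0,6]:
  i=0: ✗ (no rhs in [0,1])
  i=1: ✗ (lhs fails at k=1 before rhs at j=2)
  i=2: ✓ (rhs at j=2)
  i=3: ✓ (rhs at j=3)
  i=4: ✗ (no rhs in [4,5])
  i=5: ✗ (lhs fails at k=5 before rhs at j=6)
  i=6: ✓ (rhs at j=6)
Positions where it holds: {2, 3, 6} → 3.

3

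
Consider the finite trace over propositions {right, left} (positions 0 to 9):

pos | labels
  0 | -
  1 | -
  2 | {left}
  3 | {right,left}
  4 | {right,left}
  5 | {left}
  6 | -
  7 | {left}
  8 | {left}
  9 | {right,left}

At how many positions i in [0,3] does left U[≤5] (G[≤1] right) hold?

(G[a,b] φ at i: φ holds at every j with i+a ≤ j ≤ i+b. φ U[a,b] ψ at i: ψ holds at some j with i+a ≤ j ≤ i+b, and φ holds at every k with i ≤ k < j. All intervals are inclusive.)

2

Evaluate at each i in [0,3]:
  i=0: ✗ (lhs fails at k=0 before rhs at j=3)
  i=1: ✗ (lhs fails at k=1 before rhs at j=3)
  i=2: ✓ (rhs at j=3; lhs holds on [2,2])
  i=3: ✓ (rhs at j=3)
Positions where it holds: {2, 3} → 2.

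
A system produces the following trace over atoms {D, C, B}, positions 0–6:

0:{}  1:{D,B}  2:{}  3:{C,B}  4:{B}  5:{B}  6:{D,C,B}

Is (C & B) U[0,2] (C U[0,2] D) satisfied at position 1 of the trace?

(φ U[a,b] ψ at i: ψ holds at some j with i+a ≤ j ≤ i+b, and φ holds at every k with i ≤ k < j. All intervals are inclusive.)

Need some j in [1,3] with (C U[0,2] D), and (C & B) at every k in [1,j-1].
  j=1: (C U[0,2] D) holds; no prefix to check → satisfied.

Holds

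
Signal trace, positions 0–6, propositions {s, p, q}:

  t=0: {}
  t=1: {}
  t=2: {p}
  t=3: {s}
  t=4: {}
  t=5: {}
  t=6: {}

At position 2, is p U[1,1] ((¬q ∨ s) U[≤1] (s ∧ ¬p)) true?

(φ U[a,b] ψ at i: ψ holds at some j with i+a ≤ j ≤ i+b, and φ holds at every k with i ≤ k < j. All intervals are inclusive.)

Need some j in [3,3] with ((¬q ∨ s) U[≤1] (s ∧ ¬p)), and p at every k in [2,j-1].
  j=3: ((¬q ∨ s) U[≤1] (s ∧ ¬p)) holds; p holds at every k in [2,2] → satisfied.

True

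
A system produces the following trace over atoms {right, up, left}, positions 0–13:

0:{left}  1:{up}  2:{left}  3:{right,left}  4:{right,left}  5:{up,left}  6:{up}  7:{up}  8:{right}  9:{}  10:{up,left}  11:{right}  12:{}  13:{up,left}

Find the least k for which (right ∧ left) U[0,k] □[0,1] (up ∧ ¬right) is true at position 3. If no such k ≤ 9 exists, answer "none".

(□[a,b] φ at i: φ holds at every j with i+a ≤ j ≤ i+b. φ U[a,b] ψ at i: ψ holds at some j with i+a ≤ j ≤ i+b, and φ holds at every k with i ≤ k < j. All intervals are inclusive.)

2

Need earliest j ≥ 3 with □[0,1] (up ∧ ¬right), and (right ∧ left) at every k in [3,j-1].
  j=3: rhs fails.
  j=4: rhs fails.
  j=5: rhs holds; lhs holds on [3,4]. k = 2.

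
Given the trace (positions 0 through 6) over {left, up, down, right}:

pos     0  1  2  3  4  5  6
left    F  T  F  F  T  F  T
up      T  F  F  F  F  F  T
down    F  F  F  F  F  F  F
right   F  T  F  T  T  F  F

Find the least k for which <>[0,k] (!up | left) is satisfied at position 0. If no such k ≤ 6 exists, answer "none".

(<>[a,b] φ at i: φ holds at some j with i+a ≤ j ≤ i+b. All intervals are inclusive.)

1

Scan j = 0,1,… for (!up | left):
  j=0: fails
  j=1: holds
First hit at j=1, so smallest k = 1-0 = 1.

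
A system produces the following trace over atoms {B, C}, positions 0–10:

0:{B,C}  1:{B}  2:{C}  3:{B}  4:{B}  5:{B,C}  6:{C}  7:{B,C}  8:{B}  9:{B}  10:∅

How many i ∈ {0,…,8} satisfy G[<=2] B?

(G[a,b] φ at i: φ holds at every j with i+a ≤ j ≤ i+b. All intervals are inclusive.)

2

Evaluate at each i in [0,8]:
  i=0: ✗ (fails at j=2)
  i=1: ✗ (fails at j=2)
  i=2: ✗ (fails at j=2)
  i=3: ✓ (all of [3,5])
  i=4: ✗ (fails at j=6)
  i=5: ✗ (fails at j=6)
  i=6: ✗ (fails at j=6)
  i=7: ✓ (all of [7,9])
  i=8: ✗ (fails at j=10)
Positions where it holds: {3, 7} → 2.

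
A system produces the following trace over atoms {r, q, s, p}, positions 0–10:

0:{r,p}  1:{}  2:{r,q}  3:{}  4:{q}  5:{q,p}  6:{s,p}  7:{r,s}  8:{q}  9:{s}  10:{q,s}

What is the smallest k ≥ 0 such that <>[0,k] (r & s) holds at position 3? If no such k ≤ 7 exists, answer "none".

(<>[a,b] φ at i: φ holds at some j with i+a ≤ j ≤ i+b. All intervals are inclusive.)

4

Scan j = 3,4,… for (r & s):
  j=3: fails
  j=4: fails
  j=5: fails
  j=6: fails
  j=7: holds
First hit at j=7, so smallest k = 7-3 = 4.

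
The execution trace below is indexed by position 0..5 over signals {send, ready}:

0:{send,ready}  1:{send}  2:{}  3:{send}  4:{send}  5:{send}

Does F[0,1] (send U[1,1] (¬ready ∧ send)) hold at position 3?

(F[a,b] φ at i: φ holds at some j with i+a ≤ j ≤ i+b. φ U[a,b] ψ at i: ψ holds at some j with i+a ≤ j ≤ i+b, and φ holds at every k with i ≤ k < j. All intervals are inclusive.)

Check (send U[1,1] (¬ready ∧ send)) at each j in [3,4]:
  j=3: holds
  j=4: holds
Found at j=3 → formula holds.

True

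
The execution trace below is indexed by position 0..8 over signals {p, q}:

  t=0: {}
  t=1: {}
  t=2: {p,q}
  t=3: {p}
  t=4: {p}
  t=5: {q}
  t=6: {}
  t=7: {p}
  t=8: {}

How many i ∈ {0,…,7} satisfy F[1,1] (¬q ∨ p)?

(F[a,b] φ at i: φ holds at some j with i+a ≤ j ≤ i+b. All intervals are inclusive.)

Evaluate at each i in [0,7]:
  i=0: ✓ (witness j=1)
  i=1: ✓ (witness j=2)
  i=2: ✓ (witness j=3)
  i=3: ✓ (witness j=4)
  i=4: ✗ (none in [5,5])
  i=5: ✓ (witness j=6)
  i=6: ✓ (witness j=7)
  i=7: ✓ (witness j=8)
Positions where it holds: {0, 1, 2, 3, 5, 6, 7} → 7.

7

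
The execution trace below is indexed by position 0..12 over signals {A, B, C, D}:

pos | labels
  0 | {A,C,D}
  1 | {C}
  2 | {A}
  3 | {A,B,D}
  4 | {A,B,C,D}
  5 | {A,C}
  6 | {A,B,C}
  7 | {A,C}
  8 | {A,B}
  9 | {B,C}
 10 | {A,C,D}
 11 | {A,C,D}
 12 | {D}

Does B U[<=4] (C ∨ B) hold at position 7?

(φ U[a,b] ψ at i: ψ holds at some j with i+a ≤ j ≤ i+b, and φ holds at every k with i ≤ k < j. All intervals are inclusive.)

Yes

Need some j in [7,11] with (C ∨ B), and B at every k in [7,j-1].
  j=7: (C ∨ B) holds; no prefix to check → satisfied.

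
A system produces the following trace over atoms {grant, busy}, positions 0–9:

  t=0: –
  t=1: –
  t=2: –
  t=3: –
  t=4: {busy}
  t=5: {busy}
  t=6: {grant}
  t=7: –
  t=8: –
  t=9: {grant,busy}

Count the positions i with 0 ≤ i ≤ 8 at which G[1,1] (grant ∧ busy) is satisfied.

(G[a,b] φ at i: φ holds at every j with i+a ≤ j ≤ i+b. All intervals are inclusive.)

Evaluate at each i in [0,8]:
  i=0: ✗ (fails at j=1)
  i=1: ✗ (fails at j=2)
  i=2: ✗ (fails at j=3)
  i=3: ✗ (fails at j=4)
  i=4: ✗ (fails at j=5)
  i=5: ✗ (fails at j=6)
  i=6: ✗ (fails at j=7)
  i=7: ✗ (fails at j=8)
  i=8: ✓ (all of [9,9])
Positions where it holds: {8} → 1.

1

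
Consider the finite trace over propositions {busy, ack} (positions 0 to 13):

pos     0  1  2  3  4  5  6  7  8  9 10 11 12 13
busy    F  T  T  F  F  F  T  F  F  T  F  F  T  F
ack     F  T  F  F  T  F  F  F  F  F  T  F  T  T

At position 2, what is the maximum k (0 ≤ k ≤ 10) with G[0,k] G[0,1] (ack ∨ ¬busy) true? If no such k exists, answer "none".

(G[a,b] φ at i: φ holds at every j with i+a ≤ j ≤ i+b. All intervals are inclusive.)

none

G[0,1] (ack ∨ ¬busy) must hold from j=2 onward; find where it first fails.
  j=2: fails → no k works.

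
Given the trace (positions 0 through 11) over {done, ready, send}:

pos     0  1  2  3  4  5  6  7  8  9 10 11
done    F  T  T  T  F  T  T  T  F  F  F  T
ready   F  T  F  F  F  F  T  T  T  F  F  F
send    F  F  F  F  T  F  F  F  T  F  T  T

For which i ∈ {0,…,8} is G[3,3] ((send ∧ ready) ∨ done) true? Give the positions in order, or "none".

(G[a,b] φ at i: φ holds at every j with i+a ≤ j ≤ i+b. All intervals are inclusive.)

0, 2, 3, 4, 5, 8

Evaluate at each i in [0,8]:
  i=0: ✓ (all of [3,3])
  i=1: ✗ (fails at j=4)
  i=2: ✓ (all of [5,5])
  i=3: ✓ (all of [6,6])
  i=4: ✓ (all of [7,7])
  i=5: ✓ (all of [8,8])
  i=6: ✗ (fails at j=9)
  i=7: ✗ (fails at j=10)
  i=8: ✓ (all of [11,11])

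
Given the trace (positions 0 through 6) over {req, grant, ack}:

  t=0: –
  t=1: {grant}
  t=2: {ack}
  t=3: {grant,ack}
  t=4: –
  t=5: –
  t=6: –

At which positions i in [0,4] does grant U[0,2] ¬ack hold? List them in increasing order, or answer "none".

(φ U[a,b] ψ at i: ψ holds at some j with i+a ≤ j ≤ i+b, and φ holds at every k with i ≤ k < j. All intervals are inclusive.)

0, 1, 3, 4

Evaluate at each i in [0,4]:
  i=0: ✓ (rhs at j=0)
  i=1: ✓ (rhs at j=1)
  i=2: ✗ (lhs fails at k=2 before rhs at j=4)
  i=3: ✓ (rhs at j=4; lhs holds on [3,3])
  i=4: ✓ (rhs at j=4)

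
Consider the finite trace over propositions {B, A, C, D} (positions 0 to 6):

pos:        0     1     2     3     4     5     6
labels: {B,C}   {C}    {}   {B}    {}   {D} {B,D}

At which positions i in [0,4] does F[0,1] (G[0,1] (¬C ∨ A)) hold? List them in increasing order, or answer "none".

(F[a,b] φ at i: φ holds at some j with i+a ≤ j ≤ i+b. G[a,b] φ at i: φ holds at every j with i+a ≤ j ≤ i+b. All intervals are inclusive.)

Evaluate at each i in [0,4]:
  i=0: ✗ (none in [0,1])
  i=1: ✓ (witness j=2)
  i=2: ✓ (witness j=2)
  i=3: ✓ (witness j=3)
  i=4: ✓ (witness j=4)

1, 2, 3, 4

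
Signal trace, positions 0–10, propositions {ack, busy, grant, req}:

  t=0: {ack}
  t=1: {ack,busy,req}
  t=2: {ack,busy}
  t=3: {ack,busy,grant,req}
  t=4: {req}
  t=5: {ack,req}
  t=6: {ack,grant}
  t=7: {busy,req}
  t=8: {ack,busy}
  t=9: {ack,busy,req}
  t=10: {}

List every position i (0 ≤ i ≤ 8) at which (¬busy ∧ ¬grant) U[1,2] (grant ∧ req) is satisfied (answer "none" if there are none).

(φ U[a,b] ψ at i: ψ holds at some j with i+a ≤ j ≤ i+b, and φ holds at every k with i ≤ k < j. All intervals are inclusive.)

Evaluate at each i in [0,8]:
  i=0: ✗ (no rhs in [1,2])
  i=1: ✗ (lhs fails at k=1 before rhs at j=3)
  i=2: ✗ (lhs fails at k=2 before rhs at j=3)
  i=3: ✗ (no rhs in [4,5])
  i=4: ✗ (no rhs in [5,6])
  i=5: ✗ (no rhs in [6,7])
  i=6: ✗ (no rhs in [7,8])
  i=7: ✗ (no rhs in [8,9])
  i=8: ✗ (no rhs in [9,10])

none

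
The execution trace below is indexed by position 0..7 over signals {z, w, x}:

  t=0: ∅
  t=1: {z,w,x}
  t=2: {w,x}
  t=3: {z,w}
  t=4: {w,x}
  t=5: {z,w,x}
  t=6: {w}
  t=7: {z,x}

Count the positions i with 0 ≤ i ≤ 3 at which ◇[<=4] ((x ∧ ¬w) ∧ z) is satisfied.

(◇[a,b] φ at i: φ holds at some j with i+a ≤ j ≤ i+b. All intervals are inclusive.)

Evaluate at each i in [0,3]:
  i=0: ✗ (none in [0,4])
  i=1: ✗ (none in [1,5])
  i=2: ✗ (none in [2,6])
  i=3: ✓ (witness j=7)
Positions where it holds: {3} → 1.

1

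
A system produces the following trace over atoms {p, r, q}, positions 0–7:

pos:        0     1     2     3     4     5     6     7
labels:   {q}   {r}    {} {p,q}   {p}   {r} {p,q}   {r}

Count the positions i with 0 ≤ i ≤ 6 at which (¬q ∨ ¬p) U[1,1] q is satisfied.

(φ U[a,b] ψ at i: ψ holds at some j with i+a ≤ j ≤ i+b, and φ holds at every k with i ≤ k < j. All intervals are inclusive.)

Evaluate at each i in [0,6]:
  i=0: ✗ (no rhs in [1,1])
  i=1: ✗ (no rhs in [2,2])
  i=2: ✓ (rhs at j=3; lhs holds on [2,2])
  i=3: ✗ (no rhs in [4,4])
  i=4: ✗ (no rhs in [5,5])
  i=5: ✓ (rhs at j=6; lhs holds on [5,5])
  i=6: ✗ (no rhs in [7,7])
Positions where it holds: {2, 5} → 2.

2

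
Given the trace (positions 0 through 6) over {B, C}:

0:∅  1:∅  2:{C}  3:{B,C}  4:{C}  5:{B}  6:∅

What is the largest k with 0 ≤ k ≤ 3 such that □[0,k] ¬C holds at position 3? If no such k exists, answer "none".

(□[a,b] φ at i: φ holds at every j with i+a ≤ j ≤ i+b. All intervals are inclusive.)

¬C must hold from j=3 onward; find where it first fails.
  j=3: fails → no k works.

none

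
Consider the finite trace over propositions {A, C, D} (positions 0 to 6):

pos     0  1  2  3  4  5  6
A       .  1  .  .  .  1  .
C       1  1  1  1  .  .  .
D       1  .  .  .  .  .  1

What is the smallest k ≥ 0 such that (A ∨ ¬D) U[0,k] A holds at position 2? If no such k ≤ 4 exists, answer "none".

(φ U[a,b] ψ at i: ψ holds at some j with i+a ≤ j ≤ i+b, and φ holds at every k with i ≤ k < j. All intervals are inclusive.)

Need earliest j ≥ 2 with A, and (A ∨ ¬D) at every k in [2,j-1].
  j=2: rhs fails.
  j=3: rhs fails.
  j=4: rhs fails.
  j=5: rhs holds; lhs holds on [2,4]. k = 3.

3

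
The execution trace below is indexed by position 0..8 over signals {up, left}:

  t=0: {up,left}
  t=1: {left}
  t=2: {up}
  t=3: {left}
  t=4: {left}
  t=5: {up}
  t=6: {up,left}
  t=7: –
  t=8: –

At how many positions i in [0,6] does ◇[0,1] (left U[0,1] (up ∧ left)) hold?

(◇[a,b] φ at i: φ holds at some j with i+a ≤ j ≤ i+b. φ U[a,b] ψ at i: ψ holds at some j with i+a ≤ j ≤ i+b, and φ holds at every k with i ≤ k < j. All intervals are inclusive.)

Evaluate at each i in [0,6]:
  i=0: ✓ (witness j=0)
  i=1: ✗ (none in [1,2])
  i=2: ✗ (none in [2,3])
  i=3: ✗ (none in [3,4])
  i=4: ✗ (none in [4,5])
  i=5: ✓ (witness j=6)
  i=6: ✓ (witness j=6)
Positions where it holds: {0, 5, 6} → 3.

3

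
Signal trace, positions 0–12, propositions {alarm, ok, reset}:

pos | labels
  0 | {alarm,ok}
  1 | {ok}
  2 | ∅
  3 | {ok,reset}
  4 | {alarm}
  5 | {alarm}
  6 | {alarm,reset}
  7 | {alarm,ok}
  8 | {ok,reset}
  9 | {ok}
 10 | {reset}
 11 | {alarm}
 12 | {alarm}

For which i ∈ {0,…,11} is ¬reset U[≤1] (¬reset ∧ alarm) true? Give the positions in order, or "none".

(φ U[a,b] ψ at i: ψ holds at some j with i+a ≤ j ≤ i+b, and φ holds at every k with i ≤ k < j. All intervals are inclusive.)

0, 4, 5, 7, 11

Evaluate at each i in [0,11]:
  i=0: ✓ (rhs at j=0)
  i=1: ✗ (no rhs in [1,2])
  i=2: ✗ (no rhs in [2,3])
  i=3: ✗ (lhs fails at k=3 before rhs at j=4)
  i=4: ✓ (rhs at j=4)
  i=5: ✓ (rhs at j=5)
  i=6: ✗ (lhs fails at k=6 before rhs at j=7)
  i=7: ✓ (rhs at j=7)
  i=8: ✗ (no rhs in [8,9])
  i=9: ✗ (no rhs in [9,10])
  i=10: ✗ (lhs fails at k=10 before rhs at j=11)
  i=11: ✓ (rhs at j=11)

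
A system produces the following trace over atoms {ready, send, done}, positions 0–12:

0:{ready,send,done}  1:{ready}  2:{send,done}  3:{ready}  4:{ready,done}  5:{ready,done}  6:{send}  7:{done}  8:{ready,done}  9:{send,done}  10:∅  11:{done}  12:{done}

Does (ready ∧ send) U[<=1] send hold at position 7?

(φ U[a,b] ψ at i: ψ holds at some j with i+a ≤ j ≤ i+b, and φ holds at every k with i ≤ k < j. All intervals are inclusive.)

No

Need some j in [7,8] with send, and (ready ∧ send) at every k in [7,j-1].
  j=7: send false.
  j=8: send false.
No j in the window works → until fails.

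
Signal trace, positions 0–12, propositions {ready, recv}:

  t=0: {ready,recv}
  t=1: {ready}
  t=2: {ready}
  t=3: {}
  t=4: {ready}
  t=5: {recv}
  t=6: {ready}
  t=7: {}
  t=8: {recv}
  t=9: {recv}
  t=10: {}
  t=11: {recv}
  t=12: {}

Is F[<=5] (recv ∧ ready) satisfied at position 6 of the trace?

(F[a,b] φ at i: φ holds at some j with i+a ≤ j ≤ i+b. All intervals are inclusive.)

Check (recv ∧ ready) at each j in [6,11]:
  j=6: false
  j=7: false
  j=8: false
  j=9: false
  j=10: false
  j=11: false
No position in the window satisfies it → formula fails.

No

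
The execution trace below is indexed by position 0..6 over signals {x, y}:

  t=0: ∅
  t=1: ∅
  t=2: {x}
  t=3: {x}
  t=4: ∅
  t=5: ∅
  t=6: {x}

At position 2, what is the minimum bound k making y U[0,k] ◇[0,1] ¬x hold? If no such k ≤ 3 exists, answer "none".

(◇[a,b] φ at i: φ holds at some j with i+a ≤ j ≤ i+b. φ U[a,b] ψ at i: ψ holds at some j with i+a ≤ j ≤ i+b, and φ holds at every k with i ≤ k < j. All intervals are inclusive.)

Need earliest j ≥ 2 with ◇[0,1] ¬x, and y at every k in [2,j-1].
  j=2: rhs fails.
  j=3: rhs holds but lhs fails at k=2.
  j=4: rhs holds but lhs fails at k=2.
  j=5: rhs holds but lhs fails at k=2.
No witness within the range → none.

none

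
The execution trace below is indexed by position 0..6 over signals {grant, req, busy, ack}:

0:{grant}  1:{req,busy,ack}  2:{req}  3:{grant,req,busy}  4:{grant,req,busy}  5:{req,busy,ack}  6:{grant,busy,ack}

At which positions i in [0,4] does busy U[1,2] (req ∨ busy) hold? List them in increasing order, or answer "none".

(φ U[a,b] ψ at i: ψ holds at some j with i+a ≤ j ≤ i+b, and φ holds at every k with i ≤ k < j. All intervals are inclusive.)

1, 3, 4

Evaluate at each i in [0,4]:
  i=0: ✗ (lhs fails at k=0 before rhs at j=1)
  i=1: ✓ (rhs at j=2; lhs holds on [1,1])
  i=2: ✗ (lhs fails at k=2 before rhs at j=3)
  i=3: ✓ (rhs at j=4; lhs holds on [3,3])
  i=4: ✓ (rhs at j=5; lhs holds on [4,4])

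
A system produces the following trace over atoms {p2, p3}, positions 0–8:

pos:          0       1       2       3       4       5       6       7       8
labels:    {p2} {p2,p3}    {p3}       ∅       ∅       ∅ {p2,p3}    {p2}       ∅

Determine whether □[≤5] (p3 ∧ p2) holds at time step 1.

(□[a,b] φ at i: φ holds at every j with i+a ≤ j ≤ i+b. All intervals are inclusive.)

No

Check (p3 ∧ p2) at every j in [1,6]:
  j=1: true
  j=2: false
  j=3: false
  j=4: false
  j=5: false
  j=6: true
Fails at j=2 → formula fails.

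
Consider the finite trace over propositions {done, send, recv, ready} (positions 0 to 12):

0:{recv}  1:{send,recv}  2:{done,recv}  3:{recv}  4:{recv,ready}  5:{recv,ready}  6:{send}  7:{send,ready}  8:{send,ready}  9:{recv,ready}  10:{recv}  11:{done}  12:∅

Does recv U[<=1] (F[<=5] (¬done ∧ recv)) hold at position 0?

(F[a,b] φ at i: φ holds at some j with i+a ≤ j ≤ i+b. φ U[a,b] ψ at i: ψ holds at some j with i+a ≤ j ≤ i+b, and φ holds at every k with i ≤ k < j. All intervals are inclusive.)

Holds

Need some j in [0,1] with F[<=5] (¬done ∧ recv), and recv at every k in [0,j-1].
  j=0: F[<=5] (¬done ∧ recv) holds; no prefix to check → satisfied.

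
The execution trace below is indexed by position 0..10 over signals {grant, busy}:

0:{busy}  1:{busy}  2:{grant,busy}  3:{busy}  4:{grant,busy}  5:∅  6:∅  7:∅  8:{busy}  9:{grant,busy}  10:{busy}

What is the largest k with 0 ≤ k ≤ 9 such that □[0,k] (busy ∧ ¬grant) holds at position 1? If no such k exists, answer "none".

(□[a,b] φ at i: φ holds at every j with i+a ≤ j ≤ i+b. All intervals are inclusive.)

(busy ∧ ¬grant) must hold from j=1 onward; find where it first fails.
  j=1: holds
  j=2: fails
Holds on [1,1], so largest k = 0.

0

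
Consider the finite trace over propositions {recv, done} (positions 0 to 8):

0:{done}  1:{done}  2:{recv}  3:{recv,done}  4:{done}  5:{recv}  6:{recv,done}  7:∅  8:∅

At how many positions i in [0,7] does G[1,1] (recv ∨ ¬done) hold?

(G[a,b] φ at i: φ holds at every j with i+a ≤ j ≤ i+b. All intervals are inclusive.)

Evaluate at each i in [0,7]:
  i=0: ✗ (fails at j=1)
  i=1: ✓ (all of [2,2])
  i=2: ✓ (all of [3,3])
  i=3: ✗ (fails at j=4)
  i=4: ✓ (all of [5,5])
  i=5: ✓ (all of [6,6])
  i=6: ✓ (all of [7,7])
  i=7: ✓ (all of [8,8])
Positions where it holds: {1, 2, 4, 5, 6, 7} → 6.

6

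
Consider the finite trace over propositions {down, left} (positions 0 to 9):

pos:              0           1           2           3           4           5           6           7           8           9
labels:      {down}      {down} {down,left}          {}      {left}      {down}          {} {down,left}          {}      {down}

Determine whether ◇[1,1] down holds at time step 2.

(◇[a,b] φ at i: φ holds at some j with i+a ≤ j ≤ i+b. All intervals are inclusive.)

Check down at each j in [3,3]:
  j=3: false
No position in the window satisfies it → formula fails.

No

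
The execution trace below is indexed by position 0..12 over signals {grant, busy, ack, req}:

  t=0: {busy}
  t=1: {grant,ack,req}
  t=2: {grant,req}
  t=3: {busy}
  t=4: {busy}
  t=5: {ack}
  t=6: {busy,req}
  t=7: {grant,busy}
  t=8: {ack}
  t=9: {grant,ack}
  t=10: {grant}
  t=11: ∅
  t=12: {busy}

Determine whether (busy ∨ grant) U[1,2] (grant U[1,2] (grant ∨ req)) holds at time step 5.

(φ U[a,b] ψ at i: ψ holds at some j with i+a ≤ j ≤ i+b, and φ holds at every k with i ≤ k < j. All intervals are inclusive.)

No

Need some j in [6,7] with (grant U[1,2] (grant ∨ req)), and (busy ∨ grant) at every k in [5,j-1].
  j=6: (grant U[1,2] (grant ∨ req)) — fails.
  j=7: (grant U[1,2] (grant ∨ req)) — fails.
No j in the window works → until fails.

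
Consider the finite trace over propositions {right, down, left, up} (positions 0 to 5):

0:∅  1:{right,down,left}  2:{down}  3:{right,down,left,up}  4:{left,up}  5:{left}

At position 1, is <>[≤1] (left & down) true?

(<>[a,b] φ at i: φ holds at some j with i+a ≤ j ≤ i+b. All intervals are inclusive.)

True

Check (left & down) at each j in [1,2]:
  j=1: true
  j=2: false
Found at j=1 → formula holds.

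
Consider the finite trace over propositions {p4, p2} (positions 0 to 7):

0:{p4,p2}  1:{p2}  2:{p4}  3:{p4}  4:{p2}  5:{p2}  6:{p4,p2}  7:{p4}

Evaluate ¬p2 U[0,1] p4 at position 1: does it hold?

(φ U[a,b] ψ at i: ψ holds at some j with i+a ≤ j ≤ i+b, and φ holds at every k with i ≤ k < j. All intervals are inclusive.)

Does not hold

Need some j in [1,2] with p4, and ¬p2 at every k in [1,j-1].
  j=1: p4 false.
  j=2: p4 holds, but ¬p2 fails at k=1 → not this j.
No j in the window works → until fails.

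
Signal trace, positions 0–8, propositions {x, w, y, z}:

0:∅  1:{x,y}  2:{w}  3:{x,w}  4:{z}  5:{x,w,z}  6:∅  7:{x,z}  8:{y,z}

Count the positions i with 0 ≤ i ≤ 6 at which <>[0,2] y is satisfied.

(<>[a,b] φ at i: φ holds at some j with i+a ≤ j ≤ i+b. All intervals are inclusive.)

3

Evaluate at each i in [0,6]:
  i=0: ✓ (witness j=1)
  i=1: ✓ (witness j=1)
  i=2: ✗ (none in [2,4])
  i=3: ✗ (none in [3,5])
  i=4: ✗ (none in [4,6])
  i=5: ✗ (none in [5,7])
  i=6: ✓ (witness j=8)
Positions where it holds: {0, 1, 6} → 3.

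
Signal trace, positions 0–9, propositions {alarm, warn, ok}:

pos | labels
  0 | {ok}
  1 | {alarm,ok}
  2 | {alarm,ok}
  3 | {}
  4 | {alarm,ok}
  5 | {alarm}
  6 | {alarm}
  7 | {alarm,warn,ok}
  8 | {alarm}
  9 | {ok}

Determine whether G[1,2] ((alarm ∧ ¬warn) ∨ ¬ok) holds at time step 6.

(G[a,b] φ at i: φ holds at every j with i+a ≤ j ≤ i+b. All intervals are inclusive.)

False

Check ((alarm ∧ ¬warn) ∨ ¬ok) at every j in [7,8]:
  j=7: false
  j=8: true
Fails at j=7 → formula fails.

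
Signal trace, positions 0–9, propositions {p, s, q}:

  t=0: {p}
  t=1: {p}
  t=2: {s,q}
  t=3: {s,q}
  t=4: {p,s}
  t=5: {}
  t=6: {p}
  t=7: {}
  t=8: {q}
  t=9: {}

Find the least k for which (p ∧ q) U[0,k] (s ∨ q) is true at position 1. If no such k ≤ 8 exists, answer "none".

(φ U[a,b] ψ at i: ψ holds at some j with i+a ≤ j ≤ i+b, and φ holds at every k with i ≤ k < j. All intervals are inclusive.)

none

Need earliest j ≥ 1 with (s ∨ q), and (p ∧ q) at every k in [1,j-1].
  j=1: rhs fails.
  j=2: rhs holds but lhs fails at k=1.
  j=3: rhs holds but lhs fails at k=1.
  j=4: rhs holds but lhs fails at k=1.
  j=5: rhs fails.
  j=6: rhs fails.
  j=7: rhs fails.
  j=8: rhs holds but lhs fails at k=1.
  j=9: rhs fails.
No witness within the range → none.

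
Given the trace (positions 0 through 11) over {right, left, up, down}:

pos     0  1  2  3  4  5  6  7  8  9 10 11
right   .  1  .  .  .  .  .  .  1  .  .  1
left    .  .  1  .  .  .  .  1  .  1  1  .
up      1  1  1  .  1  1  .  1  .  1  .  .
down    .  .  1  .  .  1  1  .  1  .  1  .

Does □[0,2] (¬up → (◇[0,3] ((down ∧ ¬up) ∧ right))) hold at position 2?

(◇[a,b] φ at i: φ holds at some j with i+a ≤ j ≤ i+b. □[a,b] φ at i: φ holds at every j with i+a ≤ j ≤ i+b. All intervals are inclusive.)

False

Check (¬up → (◇[0,3] ((down ∧ ¬up) ∧ right))) at every j in [2,4]:
  j=2: antecedent false → ✓
  j=3: antecedent true; consequent fails (none in [3,6]) → ✗
  j=4: antecedent false → ✓
Fails at j=3 → formula fails.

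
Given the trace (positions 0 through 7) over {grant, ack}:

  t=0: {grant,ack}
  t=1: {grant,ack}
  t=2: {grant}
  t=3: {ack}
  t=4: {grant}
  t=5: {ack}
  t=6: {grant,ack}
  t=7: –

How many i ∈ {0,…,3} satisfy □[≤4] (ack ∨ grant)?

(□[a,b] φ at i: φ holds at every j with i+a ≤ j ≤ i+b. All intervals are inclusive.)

3

Evaluate at each i in [0,3]:
  i=0: ✓ (all of [0,4])
  i=1: ✓ (all of [1,5])
  i=2: ✓ (all of [2,6])
  i=3: ✗ (fails at j=7)
Positions where it holds: {0, 1, 2} → 3.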